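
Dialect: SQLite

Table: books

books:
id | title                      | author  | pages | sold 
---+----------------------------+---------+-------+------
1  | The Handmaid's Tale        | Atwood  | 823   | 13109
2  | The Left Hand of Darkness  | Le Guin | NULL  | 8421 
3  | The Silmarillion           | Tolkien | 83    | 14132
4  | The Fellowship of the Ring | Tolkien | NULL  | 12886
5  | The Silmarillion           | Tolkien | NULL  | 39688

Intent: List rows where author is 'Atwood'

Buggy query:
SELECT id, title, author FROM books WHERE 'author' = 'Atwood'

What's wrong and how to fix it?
Bug: 'author' in single quotes is a string literal, not the column; the comparison is literal-vs-literal and never true

Fix: Reference the column as author without single quotes

Corrected query:
SELECT id, title, author FROM books WHERE author = 'Atwood'

Result:
id | title               | author
---+---------------------+-------
1  | The Handmaid's Tale | Atwood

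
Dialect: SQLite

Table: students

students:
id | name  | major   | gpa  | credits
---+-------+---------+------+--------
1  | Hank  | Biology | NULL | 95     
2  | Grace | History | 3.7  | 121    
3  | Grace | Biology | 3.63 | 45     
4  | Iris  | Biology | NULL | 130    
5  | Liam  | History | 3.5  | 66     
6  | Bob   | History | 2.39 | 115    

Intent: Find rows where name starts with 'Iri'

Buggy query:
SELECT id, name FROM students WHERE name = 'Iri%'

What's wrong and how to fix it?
Bug: Wildcards only work with LIKE; '=' treats '%' as a literal character

Fix: Use LIKE for wildcard pattern matching

Corrected query:
SELECT id, name FROM students WHERE name LIKE 'Iri%'

Result:
id | name
---+-----
4  | Iris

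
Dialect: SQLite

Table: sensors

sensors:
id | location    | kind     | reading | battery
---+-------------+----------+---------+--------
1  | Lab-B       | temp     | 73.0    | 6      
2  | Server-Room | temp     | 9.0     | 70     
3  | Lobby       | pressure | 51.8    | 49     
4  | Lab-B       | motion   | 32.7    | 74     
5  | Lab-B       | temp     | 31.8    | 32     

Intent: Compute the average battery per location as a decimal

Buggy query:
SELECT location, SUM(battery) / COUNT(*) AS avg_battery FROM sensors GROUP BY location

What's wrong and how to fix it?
Bug: Both operands are integers, so '/' performs integer division and truncates

Fix: Cast one side to REAL so the division keeps the fractional part

Corrected query:
SELECT location, SUM(battery) * 1.0 / COUNT(*) AS avg_battery FROM sensors GROUP BY location

Result:
location    | avg_battery
------------+------------
Lab-B       | 37.333333  
Lobby       | 49         
Server-Room | 70         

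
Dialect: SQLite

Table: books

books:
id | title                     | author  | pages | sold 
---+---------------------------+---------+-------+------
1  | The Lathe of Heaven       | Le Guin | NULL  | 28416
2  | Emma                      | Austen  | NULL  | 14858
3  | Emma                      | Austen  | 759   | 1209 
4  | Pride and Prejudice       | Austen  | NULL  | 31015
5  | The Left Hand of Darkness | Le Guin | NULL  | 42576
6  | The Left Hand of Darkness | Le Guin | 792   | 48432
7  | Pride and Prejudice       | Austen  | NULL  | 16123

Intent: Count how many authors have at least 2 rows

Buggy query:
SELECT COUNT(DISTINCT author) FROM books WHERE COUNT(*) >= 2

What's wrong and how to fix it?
Bug: WHERE filters individual rows, not groups, so a group-level COUNT is invalid there

Fix: Group first with HAVING COUNT(*) >= 2, then COUNT the resulting groups

Corrected query:
SELECT COUNT(*) FROM (SELECT author FROM books GROUP BY author HAVING COUNT(*) >= 2)

Result:
COUNT(*)
--------
2       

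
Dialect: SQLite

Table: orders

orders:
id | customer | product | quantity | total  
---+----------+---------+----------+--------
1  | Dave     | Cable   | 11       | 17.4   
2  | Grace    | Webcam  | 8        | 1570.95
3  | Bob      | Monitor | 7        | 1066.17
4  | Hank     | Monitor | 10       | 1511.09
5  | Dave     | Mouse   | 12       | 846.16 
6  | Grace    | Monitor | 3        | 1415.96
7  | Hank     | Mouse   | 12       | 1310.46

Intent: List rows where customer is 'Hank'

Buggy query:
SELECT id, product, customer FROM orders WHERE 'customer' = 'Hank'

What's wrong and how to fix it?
Bug: Single quotes denote string literals in SQL; the column name is being compared as a constant string

Fix: Remove the quotes around the column name (or use double quotes for an identifier)

Corrected query:
SELECT id, product, customer FROM orders WHERE customer = 'Hank'

Result:
id | product | customer
---+---------+---------
4  | Monitor | Hank    
7  | Mouse   | Hank    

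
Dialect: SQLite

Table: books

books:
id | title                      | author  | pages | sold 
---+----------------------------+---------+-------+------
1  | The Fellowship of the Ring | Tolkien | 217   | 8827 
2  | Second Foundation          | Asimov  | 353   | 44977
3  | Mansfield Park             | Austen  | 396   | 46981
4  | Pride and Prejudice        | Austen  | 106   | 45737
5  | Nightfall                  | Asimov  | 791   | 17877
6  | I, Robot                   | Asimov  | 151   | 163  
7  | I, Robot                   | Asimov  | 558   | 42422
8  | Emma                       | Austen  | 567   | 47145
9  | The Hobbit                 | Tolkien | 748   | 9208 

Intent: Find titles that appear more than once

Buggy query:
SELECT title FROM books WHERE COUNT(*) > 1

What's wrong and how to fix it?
Bug: COUNT(*) is an aggregate and cannot be used in WHERE

Fix: Group first, then use HAVING for the count condition

Corrected query:
SELECT title FROM books GROUP BY title HAVING COUNT(*) > 1

Result:
title   
--------
I, Robot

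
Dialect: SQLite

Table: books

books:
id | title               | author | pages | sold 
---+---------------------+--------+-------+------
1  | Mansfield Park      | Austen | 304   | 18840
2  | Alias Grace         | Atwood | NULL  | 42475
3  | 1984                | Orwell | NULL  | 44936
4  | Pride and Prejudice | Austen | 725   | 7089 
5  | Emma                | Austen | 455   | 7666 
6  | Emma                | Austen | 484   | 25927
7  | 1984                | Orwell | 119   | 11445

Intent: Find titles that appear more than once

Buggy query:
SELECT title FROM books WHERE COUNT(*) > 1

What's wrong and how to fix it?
Bug: WHERE can't reference COUNT(*); aggregates are computed after WHERE

Fix: GROUP BY title, then filter groups with HAVING COUNT(*) > 1

Corrected query:
SELECT title FROM books GROUP BY title HAVING COUNT(*) > 1

Result:
title
-----
1984 
Emma 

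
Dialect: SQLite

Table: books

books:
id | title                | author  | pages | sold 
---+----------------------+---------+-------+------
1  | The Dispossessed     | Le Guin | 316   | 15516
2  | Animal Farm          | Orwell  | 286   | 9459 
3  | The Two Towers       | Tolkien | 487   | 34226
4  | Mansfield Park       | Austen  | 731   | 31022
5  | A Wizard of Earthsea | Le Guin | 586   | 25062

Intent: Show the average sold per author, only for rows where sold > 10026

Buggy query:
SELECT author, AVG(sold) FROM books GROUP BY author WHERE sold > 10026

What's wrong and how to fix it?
Bug: Row-level WHERE must come before GROUP BY in the clause order

Fix: Place WHERE between FROM and GROUP BY

Corrected query:
SELECT author, AVG(sold) FROM books WHERE sold > 10026 GROUP BY author

Result:
author  | AVG(sold)
--------+----------
Austen  | 31022    
Le Guin | 20289    
Tolkien | 34226    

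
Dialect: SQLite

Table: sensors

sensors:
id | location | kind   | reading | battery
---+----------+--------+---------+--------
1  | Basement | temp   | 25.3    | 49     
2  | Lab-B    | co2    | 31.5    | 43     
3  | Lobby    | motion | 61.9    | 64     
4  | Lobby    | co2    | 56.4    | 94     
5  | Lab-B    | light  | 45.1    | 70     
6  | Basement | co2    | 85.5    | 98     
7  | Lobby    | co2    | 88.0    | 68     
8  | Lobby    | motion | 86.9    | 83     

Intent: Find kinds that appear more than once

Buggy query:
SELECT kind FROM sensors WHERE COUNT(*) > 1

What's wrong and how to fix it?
Bug: WHERE can't reference COUNT(*); aggregates are computed after WHERE

Fix: GROUP BY kind, then filter groups with HAVING COUNT(*) > 1

Corrected query:
SELECT kind FROM sensors GROUP BY kind HAVING COUNT(*) > 1

Result:
kind  
------
co2   
motion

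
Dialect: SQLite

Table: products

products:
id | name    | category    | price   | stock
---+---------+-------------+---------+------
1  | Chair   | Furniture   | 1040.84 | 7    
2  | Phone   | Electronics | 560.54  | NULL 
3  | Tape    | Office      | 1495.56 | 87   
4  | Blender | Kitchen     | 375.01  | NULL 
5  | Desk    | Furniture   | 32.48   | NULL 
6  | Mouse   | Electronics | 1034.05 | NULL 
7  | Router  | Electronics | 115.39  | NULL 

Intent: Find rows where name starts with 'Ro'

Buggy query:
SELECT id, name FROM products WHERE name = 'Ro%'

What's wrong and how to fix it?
Bug: Wildcards only work with LIKE; '=' treats '%' as a literal character

Fix: Replace '=' with LIKE so 'Ro%' is treated as a pattern

Corrected query:
SELECT id, name FROM products WHERE name LIKE 'Ro%'

Result:
id | name  
---+-------
7  | Router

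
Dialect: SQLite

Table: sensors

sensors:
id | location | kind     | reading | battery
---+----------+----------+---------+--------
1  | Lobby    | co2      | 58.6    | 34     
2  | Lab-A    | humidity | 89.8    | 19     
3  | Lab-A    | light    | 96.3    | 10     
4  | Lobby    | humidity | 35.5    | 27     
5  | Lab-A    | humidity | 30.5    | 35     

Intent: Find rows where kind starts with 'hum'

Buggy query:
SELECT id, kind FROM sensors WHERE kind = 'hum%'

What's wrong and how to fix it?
Bug: '=' compares the literal string including the % character; pattern matching needs LIKE

Fix: Replace '=' with LIKE so 'hum%' is treated as a pattern

Corrected query:
SELECT id, kind FROM sensors WHERE kind LIKE 'hum%'

Result:
id | kind    
---+---------
2  | humidity
4  | humidity
5  | humidity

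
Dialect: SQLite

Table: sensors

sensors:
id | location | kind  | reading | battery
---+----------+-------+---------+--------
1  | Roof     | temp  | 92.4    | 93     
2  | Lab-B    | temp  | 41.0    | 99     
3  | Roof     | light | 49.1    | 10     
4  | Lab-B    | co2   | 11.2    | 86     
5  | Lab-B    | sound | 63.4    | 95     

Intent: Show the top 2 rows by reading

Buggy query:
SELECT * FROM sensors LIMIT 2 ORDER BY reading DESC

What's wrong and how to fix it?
Bug: ORDER BY cannot follow LIMIT; LIMIT is the final clause

Fix: Sort with ORDER BY, then apply LIMIT

Corrected query:
SELECT * FROM sensors ORDER BY reading DESC LIMIT 2

Result:
id | location | kind  | reading | battery
---+----------+-------+---------+--------
1  | Roof     | temp  | 92.4    | 93     
5  | Lab-B    | sound | 63.4    | 95     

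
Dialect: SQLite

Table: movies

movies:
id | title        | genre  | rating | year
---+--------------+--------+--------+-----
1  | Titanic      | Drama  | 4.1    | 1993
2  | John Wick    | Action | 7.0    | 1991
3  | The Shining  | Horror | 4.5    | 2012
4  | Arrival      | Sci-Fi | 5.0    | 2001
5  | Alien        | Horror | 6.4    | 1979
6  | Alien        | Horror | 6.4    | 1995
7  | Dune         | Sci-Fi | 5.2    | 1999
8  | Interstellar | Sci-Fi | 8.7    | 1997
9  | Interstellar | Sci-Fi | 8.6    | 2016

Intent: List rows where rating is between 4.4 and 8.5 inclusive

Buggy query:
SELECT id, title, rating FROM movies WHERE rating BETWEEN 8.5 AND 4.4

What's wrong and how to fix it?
Bug: BETWEEN expects the lower bound first; with 8.5 AND 4.4 the range is empty

Fix: Write BETWEEN 4.4 AND 8.5

Corrected query:
SELECT id, title, rating FROM movies WHERE rating BETWEEN 4.4 AND 8.5

Result:
id | title       | rating
---+-------------+-------
2  | John Wick   | 7     
3  | The Shining | 4.5   
4  | Arrival     | 5     
5  | Alien       | 6.4   
6  | Alien       | 6.4   
7  | Dune        | 5.2   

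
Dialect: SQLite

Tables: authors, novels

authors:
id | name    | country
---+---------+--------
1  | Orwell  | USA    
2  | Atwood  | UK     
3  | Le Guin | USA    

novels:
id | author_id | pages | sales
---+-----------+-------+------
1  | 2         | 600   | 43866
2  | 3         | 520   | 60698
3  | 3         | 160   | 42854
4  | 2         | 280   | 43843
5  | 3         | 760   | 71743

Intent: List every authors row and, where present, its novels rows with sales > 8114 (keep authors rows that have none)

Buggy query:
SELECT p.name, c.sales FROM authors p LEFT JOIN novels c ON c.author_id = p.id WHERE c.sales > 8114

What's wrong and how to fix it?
Bug: Filtering c.sales in WHERE discards the NULL rows produced by LEFT JOIN, turning it into an inner join

Fix: Put 'c.sales > 8114' in the JOIN's ON clause instead of WHERE

Corrected query:
SELECT p.name, c.sales FROM authors p LEFT JOIN novels c ON c.author_id = p.id AND c.sales > 8114

Result:
name    | sales
--------+------
Orwell  | NULL 
Atwood  | 43843
Atwood  | 43866
Le Guin | 42854
Le Guin | 60698
Le Guin | 71743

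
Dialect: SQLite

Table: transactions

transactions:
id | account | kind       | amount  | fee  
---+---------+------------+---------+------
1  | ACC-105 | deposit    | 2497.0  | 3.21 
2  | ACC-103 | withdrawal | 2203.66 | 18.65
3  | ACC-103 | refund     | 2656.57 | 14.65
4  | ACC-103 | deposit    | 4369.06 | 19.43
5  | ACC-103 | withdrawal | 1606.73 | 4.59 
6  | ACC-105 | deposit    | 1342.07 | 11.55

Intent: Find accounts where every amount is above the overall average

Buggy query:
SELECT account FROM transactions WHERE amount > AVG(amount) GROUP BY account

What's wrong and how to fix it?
Bug: AVG() is an aggregate; it can't sit directly in WHERE

Fix: Use a subquery for AVG and a HAVING MIN(...) filter so the condition holds for every row in the group

Corrected query:
SELECT account FROM transactions GROUP BY account HAVING MIN(amount) > (SELECT AVG(amount) FROM transactions)

Result:
(no rows)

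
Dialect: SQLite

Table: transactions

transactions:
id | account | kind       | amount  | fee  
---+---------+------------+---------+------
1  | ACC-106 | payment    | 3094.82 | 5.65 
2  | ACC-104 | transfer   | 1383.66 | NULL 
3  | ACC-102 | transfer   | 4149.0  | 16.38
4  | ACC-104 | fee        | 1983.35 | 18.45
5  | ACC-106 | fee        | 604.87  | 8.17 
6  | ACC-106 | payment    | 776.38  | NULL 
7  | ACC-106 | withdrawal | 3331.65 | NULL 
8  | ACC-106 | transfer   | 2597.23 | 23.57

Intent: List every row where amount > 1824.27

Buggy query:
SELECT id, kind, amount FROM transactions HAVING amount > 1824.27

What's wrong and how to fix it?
Bug: This is a non-aggregate query (no GROUP BY, no aggregates), so in SQLite the HAVING clause is invalid here; a row-level condition belongs in WHERE

Fix: Replace HAVING with WHERE since the condition applies to individual rows

Corrected query:
SELECT id, kind, amount FROM transactions WHERE amount > 1824.27

Result:
id | kind       | amount 
---+------------+--------
1  | payment    | 3094.82
3  | transfer   | 4149   
4  | fee        | 1983.35
7  | withdrawal | 3331.65
8  | transfer   | 2597.23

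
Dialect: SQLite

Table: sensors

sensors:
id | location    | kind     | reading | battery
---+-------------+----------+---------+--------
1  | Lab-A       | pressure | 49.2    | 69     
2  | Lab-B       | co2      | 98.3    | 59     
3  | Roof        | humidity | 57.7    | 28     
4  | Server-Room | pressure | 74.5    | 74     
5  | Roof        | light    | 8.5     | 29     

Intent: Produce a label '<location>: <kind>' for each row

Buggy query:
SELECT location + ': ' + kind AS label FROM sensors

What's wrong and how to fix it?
Bug: '+' is numeric addition; on text columns SQLite converts them to 0 instead of concatenating

Fix: Replace + with || to concatenate text

Corrected query:
SELECT location || ': ' || kind AS label FROM sensors

Result:
label                
---------------------
Lab-A: pressure      
Lab-B: co2           
Roof: humidity       
Server-Room: pressure
Roof: light          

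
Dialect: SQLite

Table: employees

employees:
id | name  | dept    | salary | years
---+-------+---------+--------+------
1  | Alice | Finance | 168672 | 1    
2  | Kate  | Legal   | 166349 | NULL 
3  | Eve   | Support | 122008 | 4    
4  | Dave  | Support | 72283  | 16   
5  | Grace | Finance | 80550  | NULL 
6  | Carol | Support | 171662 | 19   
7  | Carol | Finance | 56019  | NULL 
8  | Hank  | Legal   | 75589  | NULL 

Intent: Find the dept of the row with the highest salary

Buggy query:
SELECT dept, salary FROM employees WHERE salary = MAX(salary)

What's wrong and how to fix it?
Bug: MAX(salary) is an aggregate and cannot be used directly in WHERE

Fix: Wrap MAX in a scalar subquery so WHERE compares against a single value

Corrected query:
SELECT dept, salary FROM employees WHERE salary = (SELECT MAX(salary) FROM employees)

Result:
dept    | salary
--------+-------
Support | 171662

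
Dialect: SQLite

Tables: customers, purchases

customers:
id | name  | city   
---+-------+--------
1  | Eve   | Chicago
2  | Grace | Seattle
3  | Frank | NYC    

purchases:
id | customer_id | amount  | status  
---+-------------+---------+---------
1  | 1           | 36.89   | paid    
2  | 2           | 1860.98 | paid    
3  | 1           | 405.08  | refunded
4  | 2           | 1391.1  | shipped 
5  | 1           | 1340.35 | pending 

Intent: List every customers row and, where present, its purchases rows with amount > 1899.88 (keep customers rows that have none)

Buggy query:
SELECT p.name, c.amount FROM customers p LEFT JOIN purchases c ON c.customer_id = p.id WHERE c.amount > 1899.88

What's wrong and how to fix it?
Bug: A WHERE condition on the right-hand table after LEFT JOIN drops unmatched parents

Fix: Move the right-table condition into the ON clause so unmatched parents are kept

Corrected query:
SELECT p.name, c.amount FROM customers p LEFT JOIN purchases c ON c.customer_id = p.id AND c.amount > 1899.88

Result:
name  | amount
------+-------
Eve   | NULL  
Grace | NULL  
Frank | NULL  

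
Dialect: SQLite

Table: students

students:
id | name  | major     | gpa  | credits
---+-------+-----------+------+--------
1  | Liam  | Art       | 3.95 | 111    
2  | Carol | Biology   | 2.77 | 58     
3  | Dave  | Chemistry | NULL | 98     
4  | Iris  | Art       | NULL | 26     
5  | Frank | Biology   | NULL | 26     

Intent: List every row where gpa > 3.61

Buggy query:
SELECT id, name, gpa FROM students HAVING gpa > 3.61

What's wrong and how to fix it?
Bug: This is a non-aggregate query (no GROUP BY, no aggregates), so in SQLite the HAVING clause is invalid here; a row-level condition belongs in WHERE

Fix: Use WHERE for row-level filtering

Corrected query:
SELECT id, name, gpa FROM students WHERE gpa > 3.61

Result:
id | name | gpa 
---+------+-----
1  | Liam | 3.95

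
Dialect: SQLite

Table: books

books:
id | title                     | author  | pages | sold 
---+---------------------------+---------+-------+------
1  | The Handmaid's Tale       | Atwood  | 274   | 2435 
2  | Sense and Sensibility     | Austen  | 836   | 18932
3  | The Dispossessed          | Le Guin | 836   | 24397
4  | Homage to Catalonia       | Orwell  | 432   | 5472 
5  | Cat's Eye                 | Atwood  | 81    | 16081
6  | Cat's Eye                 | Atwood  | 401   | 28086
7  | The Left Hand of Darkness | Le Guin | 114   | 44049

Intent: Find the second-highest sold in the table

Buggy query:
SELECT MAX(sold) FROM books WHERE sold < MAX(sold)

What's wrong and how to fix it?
Bug: The inner MAX is an aggregate inside WHERE, which is not allowed

Fix: Put the inner MAX in a scalar subquery

Corrected query:
SELECT MAX(sold) FROM books WHERE sold < (SELECT MAX(sold) FROM books)

Result:
MAX(sold)
---------
28086    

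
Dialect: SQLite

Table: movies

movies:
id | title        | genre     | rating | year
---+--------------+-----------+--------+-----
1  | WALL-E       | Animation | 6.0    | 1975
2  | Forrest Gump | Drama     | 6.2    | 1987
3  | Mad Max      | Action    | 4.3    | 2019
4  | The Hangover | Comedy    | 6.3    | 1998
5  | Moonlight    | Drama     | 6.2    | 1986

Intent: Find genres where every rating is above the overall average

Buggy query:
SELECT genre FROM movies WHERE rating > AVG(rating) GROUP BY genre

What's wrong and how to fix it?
Bug: AVG() is an aggregate; it can't sit directly in WHERE

Fix: Compute the overall average in a scalar subquery and compare each group's MIN against it in HAVING

Corrected query:
SELECT genre FROM movies GROUP BY genre HAVING MIN(rating) > (SELECT AVG(rating) FROM movies)

Result:
genre    
---------
Animation
Comedy   
Drama    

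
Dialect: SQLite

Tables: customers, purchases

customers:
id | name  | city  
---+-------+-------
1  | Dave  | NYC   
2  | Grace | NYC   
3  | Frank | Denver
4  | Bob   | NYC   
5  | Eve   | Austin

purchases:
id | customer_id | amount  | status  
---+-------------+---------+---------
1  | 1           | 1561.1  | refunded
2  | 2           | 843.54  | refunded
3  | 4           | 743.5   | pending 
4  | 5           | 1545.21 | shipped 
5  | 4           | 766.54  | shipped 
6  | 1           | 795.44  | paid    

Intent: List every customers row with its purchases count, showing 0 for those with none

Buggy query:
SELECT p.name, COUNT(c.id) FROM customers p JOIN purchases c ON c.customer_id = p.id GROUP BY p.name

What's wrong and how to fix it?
Bug: An inner join excludes parents with zero children

Fix: Switch to LEFT JOIN to retain unmatched parent rows

Corrected query:
SELECT p.name, COUNT(c.id) FROM customers p LEFT JOIN purchases c ON c.customer_id = p.id GROUP BY p.name

Result:
name  | COUNT(c.id)
------+------------
Bob   | 2          
Dave  | 2          
Eve   | 1          
Frank | 0          
Grace | 1          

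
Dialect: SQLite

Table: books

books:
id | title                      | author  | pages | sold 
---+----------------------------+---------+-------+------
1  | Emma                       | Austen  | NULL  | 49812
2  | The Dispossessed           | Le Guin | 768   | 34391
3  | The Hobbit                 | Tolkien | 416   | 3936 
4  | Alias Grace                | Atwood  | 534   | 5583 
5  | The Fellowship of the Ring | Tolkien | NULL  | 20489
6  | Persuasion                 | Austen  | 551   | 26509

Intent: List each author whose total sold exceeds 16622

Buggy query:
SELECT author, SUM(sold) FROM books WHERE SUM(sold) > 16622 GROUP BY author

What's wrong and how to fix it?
Bug: SUM(sold) is an aggregate, but WHERE filters rows before aggregation

Fix: Move the aggregate condition to a HAVING clause

Corrected query:
SELECT author, SUM(sold) FROM books GROUP BY author HAVING SUM(sold) > 16622

Result:
author  | SUM(sold)
--------+----------
Austen  | 76321    
Le Guin | 34391    
Tolkien | 24425    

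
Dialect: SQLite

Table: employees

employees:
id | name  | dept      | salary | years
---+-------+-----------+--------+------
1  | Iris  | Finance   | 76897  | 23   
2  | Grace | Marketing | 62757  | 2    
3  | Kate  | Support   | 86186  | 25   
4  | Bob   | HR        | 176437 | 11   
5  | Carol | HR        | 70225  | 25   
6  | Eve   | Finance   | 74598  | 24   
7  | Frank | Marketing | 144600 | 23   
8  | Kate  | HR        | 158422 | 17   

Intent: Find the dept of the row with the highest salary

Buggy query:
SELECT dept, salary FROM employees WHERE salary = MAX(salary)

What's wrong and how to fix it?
Bug: MAX(salary) is an aggregate and cannot be used directly in WHERE

Fix: Use a subquery: WHERE salary = (SELECT MAX(salary) FROM employees)

Corrected query:
SELECT dept, salary FROM employees WHERE salary = (SELECT MAX(salary) FROM employees)

Result:
dept | salary
-----+-------
HR   | 176437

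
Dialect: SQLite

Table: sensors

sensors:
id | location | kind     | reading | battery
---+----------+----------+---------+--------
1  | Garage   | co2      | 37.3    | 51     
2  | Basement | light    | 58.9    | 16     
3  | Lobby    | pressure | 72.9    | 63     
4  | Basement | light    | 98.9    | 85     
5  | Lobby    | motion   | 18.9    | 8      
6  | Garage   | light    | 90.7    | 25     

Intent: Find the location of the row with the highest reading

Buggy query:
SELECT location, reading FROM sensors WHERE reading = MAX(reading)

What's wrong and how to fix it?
Bug: MAX(reading) is an aggregate and cannot be used directly in WHERE

Fix: Wrap MAX in a scalar subquery so WHERE compares against a single value

Corrected query:
SELECT location, reading FROM sensors WHERE reading = (SELECT MAX(reading) FROM sensors)

Result:
location | reading
---------+--------
Basement | 98.9   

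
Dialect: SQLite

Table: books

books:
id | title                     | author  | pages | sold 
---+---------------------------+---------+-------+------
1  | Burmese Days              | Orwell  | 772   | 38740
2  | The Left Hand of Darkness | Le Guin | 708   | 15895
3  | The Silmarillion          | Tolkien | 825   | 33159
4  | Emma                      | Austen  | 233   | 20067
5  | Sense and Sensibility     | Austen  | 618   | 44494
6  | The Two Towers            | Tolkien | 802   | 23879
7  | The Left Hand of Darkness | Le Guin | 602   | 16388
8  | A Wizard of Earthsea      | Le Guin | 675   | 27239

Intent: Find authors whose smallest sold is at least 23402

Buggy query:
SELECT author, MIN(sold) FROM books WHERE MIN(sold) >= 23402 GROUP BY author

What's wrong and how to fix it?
Bug: Aggregates like MIN are computed per group after WHERE runs

Fix: Replace WHERE with HAVING after the GROUP BY

Corrected query:
SELECT author, MIN(sold) FROM books GROUP BY author HAVING MIN(sold) >= 23402

Result:
author  | MIN(sold)
--------+----------
Orwell  | 38740    
Tolkien | 23879    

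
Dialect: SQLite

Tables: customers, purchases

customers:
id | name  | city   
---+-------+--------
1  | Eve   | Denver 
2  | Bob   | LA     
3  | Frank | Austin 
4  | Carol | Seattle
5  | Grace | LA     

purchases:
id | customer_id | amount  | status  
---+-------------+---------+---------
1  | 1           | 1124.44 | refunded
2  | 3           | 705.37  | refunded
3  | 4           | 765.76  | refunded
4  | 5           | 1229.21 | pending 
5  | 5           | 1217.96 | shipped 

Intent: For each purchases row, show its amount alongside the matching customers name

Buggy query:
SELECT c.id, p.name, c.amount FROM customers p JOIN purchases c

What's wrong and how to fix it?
Bug: JOIN with no ON clause produces a cartesian product; every purchases row pairs with every customers row

Fix: Specify the join condition linking the foreign key to the parent id

Corrected query:
SELECT c.id, p.name, c.amount FROM customers p JOIN purchases c ON c.customer_id = p.id

Result:
id | name  | amount 
---+-------+--------
1  | Eve   | 1124.44
2  | Frank | 705.37 
3  | Carol | 765.76 
4  | Grace | 1229.21
5  | Grace | 1217.96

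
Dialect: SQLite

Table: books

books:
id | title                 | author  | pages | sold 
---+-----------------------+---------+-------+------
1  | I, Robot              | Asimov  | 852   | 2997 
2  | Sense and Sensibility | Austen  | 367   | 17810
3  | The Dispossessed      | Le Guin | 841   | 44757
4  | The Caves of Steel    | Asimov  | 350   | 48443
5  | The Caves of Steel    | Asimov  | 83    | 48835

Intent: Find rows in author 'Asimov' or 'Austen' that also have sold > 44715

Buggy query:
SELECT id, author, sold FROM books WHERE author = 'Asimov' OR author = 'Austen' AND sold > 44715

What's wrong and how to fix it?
Bug: AND binds tighter than OR, so this parses as author = 'Asimov' OR (author = 'Austen' AND sold > 44715)

Fix: Group the OR with parentheses (or use IN), then AND the threshold

Corrected query:
SELECT id, author, sold FROM books WHERE (author = 'Asimov' OR author = 'Austen') AND sold > 44715

Result:
id | author | sold 
---+--------+------
4  | Asimov | 48443
5  | Asimov | 48835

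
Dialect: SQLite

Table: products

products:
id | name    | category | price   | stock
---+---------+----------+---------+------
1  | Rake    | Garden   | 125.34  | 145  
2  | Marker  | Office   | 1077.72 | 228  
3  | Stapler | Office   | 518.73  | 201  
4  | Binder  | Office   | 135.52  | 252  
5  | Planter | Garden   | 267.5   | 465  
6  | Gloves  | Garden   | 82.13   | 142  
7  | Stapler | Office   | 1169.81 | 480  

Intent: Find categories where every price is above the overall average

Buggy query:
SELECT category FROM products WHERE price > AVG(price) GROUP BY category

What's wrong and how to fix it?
Bug: AVG() is an aggregate; it can't sit directly in WHERE

Fix: Compute the overall average in a scalar subquery and compare each group's MIN against it in HAVING

Corrected query:
SELECT category FROM products GROUP BY category HAVING MIN(price) > (SELECT AVG(price) FROM products)

Result:
(no rows)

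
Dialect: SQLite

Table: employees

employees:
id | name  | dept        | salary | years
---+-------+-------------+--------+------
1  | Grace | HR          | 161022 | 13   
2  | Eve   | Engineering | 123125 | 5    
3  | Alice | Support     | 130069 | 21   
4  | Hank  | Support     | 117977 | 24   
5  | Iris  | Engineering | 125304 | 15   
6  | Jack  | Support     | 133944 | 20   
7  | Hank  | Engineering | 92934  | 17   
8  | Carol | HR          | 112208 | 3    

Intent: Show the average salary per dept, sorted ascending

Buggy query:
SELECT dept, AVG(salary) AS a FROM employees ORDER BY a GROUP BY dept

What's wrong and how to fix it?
Bug: ORDER BY appears before GROUP BY; SQL clause order requires GROUP BY first

Fix: Move ORDER BY to the end, after GROUP BY

Corrected query:
SELECT dept, AVG(salary) AS a FROM employees GROUP BY dept ORDER BY a

Result:
dept        | a            
------------+--------------
Engineering | 113787.666667
Support     | 127330       
HR          | 136615       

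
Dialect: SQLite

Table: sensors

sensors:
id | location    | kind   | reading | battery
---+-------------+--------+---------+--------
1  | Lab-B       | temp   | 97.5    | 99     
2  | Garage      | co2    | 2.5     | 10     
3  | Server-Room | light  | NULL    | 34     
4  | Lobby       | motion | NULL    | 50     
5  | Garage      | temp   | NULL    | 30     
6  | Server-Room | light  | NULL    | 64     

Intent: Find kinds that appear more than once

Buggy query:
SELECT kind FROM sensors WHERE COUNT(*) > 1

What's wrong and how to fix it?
Bug: COUNT(*) is an aggregate and cannot be used in WHERE

Fix: Group first, then use HAVING for the count condition

Corrected query:
SELECT kind FROM sensors GROUP BY kind HAVING COUNT(*) > 1

Result:
kind 
-----
light
temp 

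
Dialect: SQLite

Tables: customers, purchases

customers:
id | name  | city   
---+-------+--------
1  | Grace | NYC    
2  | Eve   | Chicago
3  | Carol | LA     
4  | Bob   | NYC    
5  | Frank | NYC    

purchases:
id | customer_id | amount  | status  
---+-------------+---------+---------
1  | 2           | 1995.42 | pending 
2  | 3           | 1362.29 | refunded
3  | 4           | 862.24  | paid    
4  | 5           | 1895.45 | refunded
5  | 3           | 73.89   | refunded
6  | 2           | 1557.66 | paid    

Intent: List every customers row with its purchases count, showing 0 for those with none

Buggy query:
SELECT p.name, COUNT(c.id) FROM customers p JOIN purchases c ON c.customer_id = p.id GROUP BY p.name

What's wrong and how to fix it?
Bug: INNER JOIN drops customers rows that have no matching purchases rows

Fix: Use LEFT JOIN so parents without children still appear (COUNT(c.id) gives 0)

Corrected query:
SELECT p.name, COUNT(c.id) FROM customers p LEFT JOIN purchases c ON c.customer_id = p.id GROUP BY p.name

Result:
name  | COUNT(c.id)
------+------------
Bob   | 1          
Carol | 2          
Eve   | 2          
Frank | 1          
Grace | 0          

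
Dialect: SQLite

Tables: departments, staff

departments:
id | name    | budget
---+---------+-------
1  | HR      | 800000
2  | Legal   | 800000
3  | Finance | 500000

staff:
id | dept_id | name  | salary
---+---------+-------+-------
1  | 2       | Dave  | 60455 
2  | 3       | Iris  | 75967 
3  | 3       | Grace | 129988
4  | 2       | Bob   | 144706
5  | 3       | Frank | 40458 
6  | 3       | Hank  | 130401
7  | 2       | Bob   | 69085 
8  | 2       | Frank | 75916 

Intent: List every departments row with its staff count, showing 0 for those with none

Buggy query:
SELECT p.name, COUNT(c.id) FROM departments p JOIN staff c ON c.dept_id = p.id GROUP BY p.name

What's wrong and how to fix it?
Bug: An inner join excludes parents with zero children

Fix: Switch to LEFT JOIN to retain unmatched parent rows

Corrected query:
SELECT p.name, COUNT(c.id) FROM departments p LEFT JOIN staff c ON c.dept_id = p.id GROUP BY p.name

Result:
name    | COUNT(c.id)
--------+------------
Finance | 4          
HR      | 0          
Legal   | 4          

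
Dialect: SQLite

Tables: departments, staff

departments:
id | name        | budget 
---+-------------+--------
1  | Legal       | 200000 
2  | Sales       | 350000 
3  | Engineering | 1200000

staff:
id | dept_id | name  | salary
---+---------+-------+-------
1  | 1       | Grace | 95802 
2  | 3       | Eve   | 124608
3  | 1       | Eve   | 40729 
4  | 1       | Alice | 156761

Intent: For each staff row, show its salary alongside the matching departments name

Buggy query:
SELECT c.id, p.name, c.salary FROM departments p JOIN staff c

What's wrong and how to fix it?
Bug: JOIN with no ON clause produces a cartesian product; every staff row pairs with every departments row

Fix: Specify the join condition linking the foreign key to the parent id

Corrected query:
SELECT c.id, p.name, c.salary FROM departments p JOIN staff c ON c.dept_id = p.id

Result:
id | name        | salary
---+-------------+-------
1  | Legal       | 95802 
2  | Engineering | 124608
3  | Legal       | 40729 
4  | Legal       | 156761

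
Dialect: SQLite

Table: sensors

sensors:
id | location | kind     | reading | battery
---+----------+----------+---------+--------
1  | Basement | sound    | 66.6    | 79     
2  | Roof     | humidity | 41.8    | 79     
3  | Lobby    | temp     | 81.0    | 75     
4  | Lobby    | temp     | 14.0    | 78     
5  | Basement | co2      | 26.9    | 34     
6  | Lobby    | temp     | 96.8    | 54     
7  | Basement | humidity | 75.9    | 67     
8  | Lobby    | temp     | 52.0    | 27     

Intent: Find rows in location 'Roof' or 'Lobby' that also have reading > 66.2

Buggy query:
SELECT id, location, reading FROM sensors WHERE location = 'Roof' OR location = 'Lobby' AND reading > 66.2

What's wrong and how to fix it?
Bug: AND binds tighter than OR, so this parses as location = 'Roof' OR (location = 'Lobby' AND reading > 66.2)

Fix: Group the OR with parentheses (or use IN), then AND the threshold

Corrected query:
SELECT id, location, reading FROM sensors WHERE (location = 'Roof' OR location = 'Lobby') AND reading > 66.2

Result:
id | location | reading
---+----------+--------
3  | Lobby    | 81     
6  | Lobby    | 96.8   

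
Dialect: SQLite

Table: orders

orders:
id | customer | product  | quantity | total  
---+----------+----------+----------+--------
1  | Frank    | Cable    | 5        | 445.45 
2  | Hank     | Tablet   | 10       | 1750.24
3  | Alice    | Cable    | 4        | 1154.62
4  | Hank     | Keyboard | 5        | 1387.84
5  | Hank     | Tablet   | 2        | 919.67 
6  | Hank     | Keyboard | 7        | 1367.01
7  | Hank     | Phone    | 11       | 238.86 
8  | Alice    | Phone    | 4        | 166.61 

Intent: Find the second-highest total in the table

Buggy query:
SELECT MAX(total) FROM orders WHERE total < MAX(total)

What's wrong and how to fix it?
Bug: The inner MAX is an aggregate inside WHERE, which is not allowed

Fix: Compute the overall MAX in a subquery, then take MAX of rows below it

Corrected query:
SELECT MAX(total) FROM orders WHERE total < (SELECT MAX(total) FROM orders)

Result:
MAX(total)
----------
1387.84   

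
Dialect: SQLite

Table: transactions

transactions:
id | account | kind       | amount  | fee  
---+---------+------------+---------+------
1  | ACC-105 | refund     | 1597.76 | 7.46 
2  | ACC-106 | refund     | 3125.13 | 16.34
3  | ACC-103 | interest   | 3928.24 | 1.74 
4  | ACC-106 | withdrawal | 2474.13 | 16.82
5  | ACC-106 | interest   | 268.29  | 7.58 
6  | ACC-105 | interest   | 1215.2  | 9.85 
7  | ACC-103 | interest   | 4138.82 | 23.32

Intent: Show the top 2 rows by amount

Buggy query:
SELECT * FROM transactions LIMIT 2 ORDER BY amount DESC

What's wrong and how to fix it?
Bug: ORDER BY cannot follow LIMIT; LIMIT is the final clause

Fix: Sort with ORDER BY, then apply LIMIT

Corrected query:
SELECT * FROM transactions ORDER BY amount DESC LIMIT 2

Result:
id | account | kind     | amount  | fee  
---+---------+----------+---------+------
7  | ACC-103 | interest | 4138.82 | 23.32
3  | ACC-103 | interest | 3928.24 | 1.74 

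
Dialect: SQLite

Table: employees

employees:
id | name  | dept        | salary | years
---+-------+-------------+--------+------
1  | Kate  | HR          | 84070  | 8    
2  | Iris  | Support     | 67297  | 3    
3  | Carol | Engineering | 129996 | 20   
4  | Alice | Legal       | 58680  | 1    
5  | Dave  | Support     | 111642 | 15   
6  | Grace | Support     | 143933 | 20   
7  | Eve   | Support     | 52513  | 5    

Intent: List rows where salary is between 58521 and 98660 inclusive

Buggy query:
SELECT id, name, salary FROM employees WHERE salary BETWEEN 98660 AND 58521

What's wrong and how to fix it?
Bug: The bounds are reversed; BETWEEN a AND b requires a <= b to match anything

Fix: Swap the bounds so the smaller value comes first

Corrected query:
SELECT id, name, salary FROM employees WHERE salary BETWEEN 58521 AND 98660

Result:
id | name  | salary
---+-------+-------
1  | Kate  | 84070 
2  | Iris  | 67297 
4  | Alice | 58680 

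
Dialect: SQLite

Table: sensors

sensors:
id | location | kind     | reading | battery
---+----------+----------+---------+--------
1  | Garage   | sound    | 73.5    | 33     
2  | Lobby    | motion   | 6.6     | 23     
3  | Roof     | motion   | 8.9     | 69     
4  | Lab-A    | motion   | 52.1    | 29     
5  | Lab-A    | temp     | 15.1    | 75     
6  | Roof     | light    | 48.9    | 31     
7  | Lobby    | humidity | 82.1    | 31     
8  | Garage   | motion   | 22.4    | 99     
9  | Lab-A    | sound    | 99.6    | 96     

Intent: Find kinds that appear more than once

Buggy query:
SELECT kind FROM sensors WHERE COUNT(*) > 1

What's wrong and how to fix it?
Bug: WHERE can't reference COUNT(*); aggregates are computed after WHERE

Fix: GROUP BY kind, then filter groups with HAVING COUNT(*) > 1

Corrected query:
SELECT kind FROM sensors GROUP BY kind HAVING COUNT(*) > 1

Result:
kind  
------
motion
sound 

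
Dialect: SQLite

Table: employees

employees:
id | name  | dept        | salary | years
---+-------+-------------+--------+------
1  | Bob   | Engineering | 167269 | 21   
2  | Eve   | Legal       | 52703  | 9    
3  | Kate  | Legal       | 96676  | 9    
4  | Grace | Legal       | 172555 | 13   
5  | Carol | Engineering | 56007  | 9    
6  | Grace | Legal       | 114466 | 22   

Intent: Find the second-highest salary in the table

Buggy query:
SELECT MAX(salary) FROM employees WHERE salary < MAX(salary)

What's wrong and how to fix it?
Bug: MAX(salary) on the right of the comparison is an aggregate-in-WHERE error

Fix: Put the inner MAX in a scalar subquery

Corrected query:
SELECT MAX(salary) FROM employees WHERE salary < (SELECT MAX(salary) FROM employees)

Result:
MAX(salary)
-----------
167269     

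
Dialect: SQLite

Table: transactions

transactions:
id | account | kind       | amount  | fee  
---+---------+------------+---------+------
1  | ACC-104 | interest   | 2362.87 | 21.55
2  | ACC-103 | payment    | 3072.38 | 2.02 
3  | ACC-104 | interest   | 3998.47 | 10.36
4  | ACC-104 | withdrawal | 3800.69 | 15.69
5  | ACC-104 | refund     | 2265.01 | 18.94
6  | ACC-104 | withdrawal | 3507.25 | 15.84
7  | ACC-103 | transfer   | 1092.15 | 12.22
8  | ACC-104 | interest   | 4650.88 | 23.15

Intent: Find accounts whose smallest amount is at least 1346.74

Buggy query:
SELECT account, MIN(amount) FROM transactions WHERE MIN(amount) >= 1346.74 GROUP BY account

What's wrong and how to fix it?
Bug: Aggregates like MIN are computed per group after WHERE runs

Fix: Use HAVING for the per-group MIN condition

Corrected query:
SELECT account, MIN(amount) FROM transactions GROUP BY account HAVING MIN(amount) >= 1346.74

Result:
account | MIN(amount)
--------+------------
ACC-104 | 2265.01    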